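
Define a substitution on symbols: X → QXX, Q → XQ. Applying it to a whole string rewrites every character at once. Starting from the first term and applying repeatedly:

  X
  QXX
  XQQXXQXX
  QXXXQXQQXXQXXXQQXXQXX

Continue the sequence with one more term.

XQQXXQXXQXXXQQXXXQXQQXXQXXXQQXXQXXQXXXQXQQXXQXXXQQXXQXX

Applying the rule to each of the 21 symbols of QXXXQXQQXXQXXXQQXXQXX gives the pieces XQ QXX QXX QXX XQ QXX XQ XQ QXX QXX XQ QXX QXX QXX XQ XQ QXX QXX XQ QXX QXX, which concatenate to the answer.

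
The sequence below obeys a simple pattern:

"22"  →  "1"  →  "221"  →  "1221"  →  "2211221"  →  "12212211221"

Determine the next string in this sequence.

221122112212211221

Each term (from the third on) is the two preceding terms concatenated in order: term 3 = 22·1 = 221.
The next term joins 2211221 and 12212211221.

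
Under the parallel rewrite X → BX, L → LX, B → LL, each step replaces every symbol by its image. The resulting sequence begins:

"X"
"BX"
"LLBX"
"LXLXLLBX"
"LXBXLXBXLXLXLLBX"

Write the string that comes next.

Rewriting the 16 symbols of LXBXLXBXLXLXLLBX one by one yields LX BX LL BX LX BX LL BX LX BX LX BX LX LX LL BX; concatenated:

LXBXLLBXLXBXLLBXLXBXLXBXLXLXLLBX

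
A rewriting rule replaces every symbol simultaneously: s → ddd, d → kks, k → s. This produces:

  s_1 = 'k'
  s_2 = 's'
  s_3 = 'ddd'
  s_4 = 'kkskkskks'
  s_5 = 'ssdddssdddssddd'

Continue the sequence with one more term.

Applying the rule to each of the 15 symbols of ssdddssdddssddd gives the pieces ddd ddd kks kks kks ddd ddd kks kks kks ddd ddd kks kks kks, which concatenate to the answer.

ddddddkkskkskksddddddkkskkskksddddddkkskkskks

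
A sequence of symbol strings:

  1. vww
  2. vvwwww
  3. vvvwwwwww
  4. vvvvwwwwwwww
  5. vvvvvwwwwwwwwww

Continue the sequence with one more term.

Term n consists of n v's, followed by 2n w's (n = 1, 2, …).
For the next term, n = 6, so the run lengths are 6, 12.

vvvvvvwwwwwwwwwwww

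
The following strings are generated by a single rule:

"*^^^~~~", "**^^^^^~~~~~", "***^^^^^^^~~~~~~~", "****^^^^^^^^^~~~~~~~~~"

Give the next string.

Each string has the form *^{n} ^^{2n+1} ~^{2n+1} (n = 1, 2, …).
For the next term, n = 5, so the run lengths are 5, 11, 11.

*****^^^^^^^^^^^~~~~~~~~~~~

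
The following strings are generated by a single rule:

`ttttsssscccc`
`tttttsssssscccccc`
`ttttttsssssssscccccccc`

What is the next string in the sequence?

tttttttsssssssssscccccccccc

Term n consists of n+2 t's, followed by 2n s's, followed by 2n c's, where the shown terms are n = 2, 3, 4.
Setting n = 5 gives 7, 10, 10 characters in each block.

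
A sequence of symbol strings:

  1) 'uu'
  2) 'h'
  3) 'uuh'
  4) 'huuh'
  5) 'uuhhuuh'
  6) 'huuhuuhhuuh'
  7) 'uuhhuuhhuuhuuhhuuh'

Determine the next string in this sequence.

huuhuuhhuuhuuhhuuhhuuhuuhhuuh

This is a Fibonacci-style word recurrence s(k) = s(k−2)·s(k−1): e.g. uu·h = uuh.
The next term joins huuhuuhhuuh and uuhhuuhhuuhuuhhuuh.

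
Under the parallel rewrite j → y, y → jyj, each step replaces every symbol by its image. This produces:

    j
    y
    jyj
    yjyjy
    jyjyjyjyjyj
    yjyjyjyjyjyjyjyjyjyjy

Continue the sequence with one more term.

jyjyjyjyjyjyjyjyjyjyjyjyjyjyjyjyjyjyjyjyjyj

Replace each of the 21 characters of yjyjyjyjyjyjyjyjyjyjy in place — jyj y jyj y jyj y jyj y jyj y jyj y jyj y jyj y jyj y jyj y jyj — and concatenate.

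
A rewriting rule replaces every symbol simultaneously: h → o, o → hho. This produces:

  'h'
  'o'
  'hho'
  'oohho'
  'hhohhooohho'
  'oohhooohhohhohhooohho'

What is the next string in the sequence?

Rewriting the 21 symbols of oohhooohhohhohhooohho one by one yields hho hho o o hho hho hho o o hho o o hho o o hho hho hho o o hho; concatenated:

hhohhooohhohhohhooohhooohhooohhohhohhooohho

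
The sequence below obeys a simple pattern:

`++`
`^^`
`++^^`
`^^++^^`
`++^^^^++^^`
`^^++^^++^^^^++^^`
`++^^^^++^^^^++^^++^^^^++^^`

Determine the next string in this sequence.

^^++^^++^^^^++^^++^^^^++^^^^++^^++^^^^++^^

Each term (from the third on) is the two preceding terms concatenated in order: term 3 = ++·^^ = ++^^.
The next term joins ^^++^^++^^^^++^^ and ++^^^^++^^^^++^^++^^^^++^^.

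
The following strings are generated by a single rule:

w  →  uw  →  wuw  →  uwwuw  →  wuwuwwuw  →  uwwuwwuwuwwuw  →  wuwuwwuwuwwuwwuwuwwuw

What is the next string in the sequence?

Each term (from the third on) is the two preceding terms concatenated in order: term 3 = w·uw = wuw.
Continuing: uwwuwwuwuwwuw · wuwuwwuwuwwuwwuwuwwuw gives term 8.

uwwuwwuwuwwuwwuwuwwuwuwwuwwuwuwwuw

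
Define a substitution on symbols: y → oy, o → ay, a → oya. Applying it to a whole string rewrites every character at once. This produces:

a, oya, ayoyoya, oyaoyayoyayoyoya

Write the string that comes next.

Replace each of the 16 characters of oyaoyayoyayoyoya in place — ay oy oya ay oy oya oy ay oy oya oy ay oy ay oy oya — and concatenate.

ayoyoyaayoyoyaoyayoyoyaoyayoyayoyoya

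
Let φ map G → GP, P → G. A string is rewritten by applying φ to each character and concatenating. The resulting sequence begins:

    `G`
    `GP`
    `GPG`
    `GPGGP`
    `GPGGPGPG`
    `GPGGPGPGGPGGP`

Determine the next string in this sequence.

Applying the rule to each of the 13 symbols of GPGGPGPGGPGGP gives the pieces GP G GP GP G GP G GP GP G GP GP G, which concatenate to the answer.

GPGGPGPGGPGGPGPGGPGPG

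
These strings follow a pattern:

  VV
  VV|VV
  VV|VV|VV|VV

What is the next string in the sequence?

Each string is two copies of the previous one joined by '|'.
So the next term is two copies of VV|VV|VV|VV with '|' between the halves.

VV|VV|VV|VV|VV|VV|VV|VV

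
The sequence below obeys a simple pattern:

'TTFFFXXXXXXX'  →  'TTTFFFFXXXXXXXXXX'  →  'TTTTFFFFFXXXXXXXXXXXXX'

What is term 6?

The n-th term is n-1 T's then n F's then 3n-2 X's, where the shown terms are n = 3, 4, 5.
At n = 8 the blocks have lengths 7, 8, 22.

TTTTTTTFFFFFFFFXXXXXXXXXXXXXXXXXXXXXX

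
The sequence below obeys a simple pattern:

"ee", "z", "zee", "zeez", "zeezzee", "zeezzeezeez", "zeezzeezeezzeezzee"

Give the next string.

From term 3 onward, concatenate the last term with the second-to-last: z·ee = zee, zee·z = zeez, …
Continuing: zeezzeezeezzeezzee · zeezzeezeez gives term 8.

zeezzeezeezzeezzeezeezzeezeez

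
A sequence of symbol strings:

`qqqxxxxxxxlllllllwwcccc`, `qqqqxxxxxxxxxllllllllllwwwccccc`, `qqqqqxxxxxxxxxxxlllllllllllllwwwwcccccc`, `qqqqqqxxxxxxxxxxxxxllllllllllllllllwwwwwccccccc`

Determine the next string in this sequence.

The n-th term is n+1 q's then 2n+3 x's then 3n+1 l's then n w's then n+2 c's, where the shown terms are n = 2, 3, 4, 5.
At n = 6 the blocks have lengths 7, 15, 19, 6, 8.

qqqqqqqxxxxxxxxxxxxxxxlllllllllllllllllllwwwwwwcccccccc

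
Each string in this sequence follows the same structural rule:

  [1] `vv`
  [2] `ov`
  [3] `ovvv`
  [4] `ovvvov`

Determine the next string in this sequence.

ovvvovovvv

This is a Fibonacci-style word recurrence s(k) = s(k−1)·s(k−2): e.g. ov·vv = ovvv.
The next term joins ovvvov and ovvv.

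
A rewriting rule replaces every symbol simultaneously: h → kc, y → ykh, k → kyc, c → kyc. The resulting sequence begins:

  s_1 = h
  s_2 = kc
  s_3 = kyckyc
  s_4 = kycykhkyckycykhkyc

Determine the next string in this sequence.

Applying the rule to each of the 18 symbols of kycykhkyckycykhkyc gives the pieces kyc ykh kyc ykh kyc kc kyc ykh kyc kyc ykh kyc ykh kyc kc kyc ykh kyc, which concatenate to the answer.

kycykhkycykhkyckckycykhkyckycykhkycykhkyckckycykhkyc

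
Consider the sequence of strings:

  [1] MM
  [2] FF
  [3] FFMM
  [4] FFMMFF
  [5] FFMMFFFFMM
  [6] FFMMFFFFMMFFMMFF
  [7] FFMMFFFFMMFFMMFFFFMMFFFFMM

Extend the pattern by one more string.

This is a Fibonacci-style word recurrence s(k) = s(k−1)·s(k−2): e.g. FF·MM = FFMM.
So term 8 is FFMMFFFFMMFFMMFFFFMMFFFFMM·FFMMFFFFMMFFMMFF.

FFMMFFFFMMFFMMFFFFMMFFFFMMFFMMFFFFMMFFMMFF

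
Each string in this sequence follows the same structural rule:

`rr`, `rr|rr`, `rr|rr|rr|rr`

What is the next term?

Each string is two copies of the previous one joined by '|'.
So the next term is two copies of rr|rr|rr|rr with '|' between the halves.

rr|rr|rr|rr|rr|rr|rr|rr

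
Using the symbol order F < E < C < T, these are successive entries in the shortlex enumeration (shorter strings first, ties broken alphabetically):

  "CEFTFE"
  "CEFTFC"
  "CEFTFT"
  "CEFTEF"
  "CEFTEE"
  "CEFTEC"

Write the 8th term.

Stepping forward 2 times from CEFTEC: CEFTEC → CEFTET, then the target.

CEFTCF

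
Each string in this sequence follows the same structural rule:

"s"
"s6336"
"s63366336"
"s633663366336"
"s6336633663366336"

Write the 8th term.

The strings grow by a fixed suffix 6336 each time.
From s6336633663366336, 3 further steps: s6336633663366336 → s63366336633663366336 → s633663366336633663366336 → (answer).

s6336633663366336633663366336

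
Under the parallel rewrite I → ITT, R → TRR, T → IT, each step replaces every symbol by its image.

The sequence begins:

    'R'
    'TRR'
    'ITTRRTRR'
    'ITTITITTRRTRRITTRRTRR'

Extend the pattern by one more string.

ITTITITITTITITTITITTRRTRRITTRRTRRITTITITTRRTRRITTRRTRR

Applying the rule to each of the 21 symbols of ITTITITTRRTRRITTRRTRR gives the pieces ITT IT IT ITT IT ITT IT IT TRR TRR IT TRR TRR ITT IT IT TRR TRR IT TRR TRR, which concatenate to the answer.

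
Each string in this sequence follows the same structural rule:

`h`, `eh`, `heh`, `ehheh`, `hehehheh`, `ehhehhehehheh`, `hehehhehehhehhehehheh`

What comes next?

ehhehhehehhehhehehhehehhehhehehheh

From term 3 onward, concatenate the second-to-last term with the last: h·eh = heh, eh·heh = ehheh, …
Continuing: ehhehhehehheh · hehehhehehhehhehehheh gives term 8.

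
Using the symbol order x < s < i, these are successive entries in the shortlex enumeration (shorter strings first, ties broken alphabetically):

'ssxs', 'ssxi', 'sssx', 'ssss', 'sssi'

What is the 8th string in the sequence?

Stepping forward 3 times from sssi: sssi → ssix → ssis, then the target.

ssii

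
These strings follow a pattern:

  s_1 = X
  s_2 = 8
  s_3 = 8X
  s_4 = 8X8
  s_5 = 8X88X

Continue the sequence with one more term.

8X88X8X8

From term 3 onward, concatenate the last term with the second-to-last: 8·X = 8X, 8X·8 = 8X8, …
The next term joins 8X88X and 8X8.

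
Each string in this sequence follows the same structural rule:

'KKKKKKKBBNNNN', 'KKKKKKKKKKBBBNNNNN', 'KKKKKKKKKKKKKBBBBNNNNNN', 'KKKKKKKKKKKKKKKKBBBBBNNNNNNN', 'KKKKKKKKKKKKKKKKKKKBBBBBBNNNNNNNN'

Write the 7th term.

KKKKKKKKKKKKKKKKKKKKKKKKKBBBBBBBBNNNNNNNNNN

Each string has the form K^{3n+1} B^{n} N^{n+2}, where the shown terms are n = 2, 3, 4, 5, 6.
At n = 8 the blocks have lengths 25, 8, 10.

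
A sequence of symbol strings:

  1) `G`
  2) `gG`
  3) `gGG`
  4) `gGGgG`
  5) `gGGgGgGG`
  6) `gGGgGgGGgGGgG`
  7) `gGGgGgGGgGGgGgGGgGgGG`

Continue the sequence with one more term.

Each term (from the third on) is the previous term followed by the one before it: term 3 = gG·G = gGG.
The next term joins gGGgGgGGgGGgGgGGgGgGG and gGGgGgGGgGGgG.

gGGgGgGGgGGgGgGGgGgGGgGGgGgGGgGGgG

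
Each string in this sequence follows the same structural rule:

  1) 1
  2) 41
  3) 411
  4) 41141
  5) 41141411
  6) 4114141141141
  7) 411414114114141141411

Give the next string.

4114141141141411414114114141141141

Each term (from the third on) is the previous term followed by the one before it: term 3 = 41·1 = 411.
Continuing: 411414114114141141411 · 4114141141141 gives term 8.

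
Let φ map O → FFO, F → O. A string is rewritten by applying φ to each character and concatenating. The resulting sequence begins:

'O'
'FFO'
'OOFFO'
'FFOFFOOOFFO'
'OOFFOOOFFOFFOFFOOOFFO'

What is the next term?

φ(OOFFOOOFFOFFOFFOOOFFO) expands symbol-by-symbol to FFO FFO O O FFO FFO FFO O O FFO O O FFO O O FFO FFO FFO O O FFO; joining the 21 pieces gives the next term.

FFOFFOOOFFOFFOFFOOOFFOOOFFOOOFFOFFOFFOOOFFO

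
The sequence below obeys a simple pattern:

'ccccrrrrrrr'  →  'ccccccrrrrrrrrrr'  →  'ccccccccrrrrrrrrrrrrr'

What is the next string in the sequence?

Term n consists of 2n c's, followed by 3n+1 r's, where the shown terms are n = 2, 3, 4.
At n = 5 the blocks have lengths 10, 16.

ccccccccccrrrrrrrrrrrrrrrr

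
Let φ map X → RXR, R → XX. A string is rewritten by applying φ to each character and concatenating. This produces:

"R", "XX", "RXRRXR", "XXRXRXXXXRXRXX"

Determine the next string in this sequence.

RXRRXRXXRXRXXRXRRXRRXRRXRXXRXRXXRXRRXR

Replace each of the 14 characters of XXRXRXXXXRXRXX in place — RXR RXR XX RXR XX RXR RXR RXR RXR XX RXR XX RXR RXR — and concatenate.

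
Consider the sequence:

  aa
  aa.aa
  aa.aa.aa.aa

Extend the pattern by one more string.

Each string is two copies of the previous one joined by '.'.
Doubling aa.aa.aa.aa with '.' between the halves:

aa.aa.aa.aa.aa.aa.aa.aa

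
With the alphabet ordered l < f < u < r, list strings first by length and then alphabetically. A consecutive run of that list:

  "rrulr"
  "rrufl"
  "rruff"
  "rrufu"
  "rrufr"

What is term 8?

Stepping forward 3 times from rrufr: rrufr → rruul → rruuf, then the target.

rruuu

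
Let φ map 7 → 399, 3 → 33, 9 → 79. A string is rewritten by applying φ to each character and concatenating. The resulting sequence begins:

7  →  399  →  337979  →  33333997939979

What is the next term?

333333333379793997933797939979

φ(33333997939979) expands symbol-by-symbol to 33 33 33 33 33 79 79 399 79 33 79 79 399 79; joining the 14 pieces gives the next term.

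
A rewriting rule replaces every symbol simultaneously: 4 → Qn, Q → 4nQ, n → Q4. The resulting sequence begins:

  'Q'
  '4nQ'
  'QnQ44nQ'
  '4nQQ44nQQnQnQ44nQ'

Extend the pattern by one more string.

Rewriting the 17 symbols of 4nQQ44nQQnQnQ44nQ one by one yields Qn Q4 4nQ 4nQ Qn Qn Q4 4nQ 4nQ Q4 4nQ Q4 4nQ Qn Qn Q4 4nQ; concatenated:

QnQ44nQ4nQQnQnQ44nQ4nQQ44nQQ44nQQnQnQ44nQ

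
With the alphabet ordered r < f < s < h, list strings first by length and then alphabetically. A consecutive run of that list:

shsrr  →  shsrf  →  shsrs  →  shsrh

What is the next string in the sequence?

shsfr

Treat shsrh as a base-4 numeral over the given alphabet and add one, carrying through any trailing h's.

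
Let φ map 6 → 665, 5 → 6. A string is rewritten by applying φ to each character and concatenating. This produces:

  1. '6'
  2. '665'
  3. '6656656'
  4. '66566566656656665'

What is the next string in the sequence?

Rewriting the 17 symbols of 66566566656656665 one by one yields 665 665 6 665 665 6 665 665 665 6 665 665 6 665 665 665 6; concatenated:

66566566656656665665665666566566656656656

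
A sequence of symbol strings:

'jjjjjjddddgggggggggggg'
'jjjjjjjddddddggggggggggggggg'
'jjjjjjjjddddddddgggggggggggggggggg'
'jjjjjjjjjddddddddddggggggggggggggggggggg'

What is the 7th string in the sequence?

jjjjjjjjjjjjddddddddddddddddgggggggggggggggggggggggggggggg

Reading off run lengths: j runs 6, 7, 8, 9; d runs 4, 6, 8, 10; g runs 12, 15, 18, 21 — each is linear in n, where the shown terms are n = 3, 4, 5, 6.
Setting n = 9 gives 12, 16, 30 characters in each block.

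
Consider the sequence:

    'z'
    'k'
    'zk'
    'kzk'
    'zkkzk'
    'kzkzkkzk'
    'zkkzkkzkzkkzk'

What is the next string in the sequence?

kzkzkkzkzkkzkkzkzkkzk

This is a Fibonacci-style word recurrence s(k) = s(k−2)·s(k−1): e.g. z·k = zk.
So term 8 is kzkzkkzk·zkkzkkzkzkkzk.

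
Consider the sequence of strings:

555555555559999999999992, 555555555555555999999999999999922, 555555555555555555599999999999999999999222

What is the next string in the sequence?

555555555555555555555559999999999999999999999992222

Term n consists of 4n-1 5's, followed by 4n 9's, followed by n-2 2's, where the shown terms are n = 3, 4, 5.
Setting n = 6 gives 23, 24, 4 characters in each block.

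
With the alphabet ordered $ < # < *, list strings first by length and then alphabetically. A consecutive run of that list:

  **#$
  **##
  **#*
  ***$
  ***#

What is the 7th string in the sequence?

Stepping forward 2 times from ***#: ***# → ****, then the target.

$$$$$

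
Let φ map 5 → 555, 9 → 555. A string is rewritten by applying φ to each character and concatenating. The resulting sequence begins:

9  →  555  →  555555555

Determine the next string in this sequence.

Apply φ to 555555555 symbol by symbol: 5→555, 5→555, 5→555, 5→555, 5→555, 5→555, 5→555, 5→555, 5→555; joined: 555 555 555 555 555 555 555 555 555.

555555555555555555555555555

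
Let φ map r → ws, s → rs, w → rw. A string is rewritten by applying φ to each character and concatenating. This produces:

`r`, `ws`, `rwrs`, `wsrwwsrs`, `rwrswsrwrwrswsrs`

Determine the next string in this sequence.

wsrwwsrsrwrswsrwwsrwwsrsrwrswsrs

φ(rwrswsrwrwrswsrs) expands symbol-by-symbol to ws rw ws rs rw rs ws rw ws rw ws rs rw rs ws rs; joining the 16 pieces gives the next term.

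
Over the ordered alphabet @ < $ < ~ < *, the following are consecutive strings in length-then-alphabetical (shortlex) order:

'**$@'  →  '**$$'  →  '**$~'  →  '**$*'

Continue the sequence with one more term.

**~@

Treat **$* as a base-4 numeral over the given alphabet and add one, carrying through any trailing *'s.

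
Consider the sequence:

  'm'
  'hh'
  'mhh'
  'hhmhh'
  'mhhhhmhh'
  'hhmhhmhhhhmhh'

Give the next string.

Each term (from the third on) is the two preceding terms concatenated in order: term 3 = m·hh = mhh.
So term 7 is mhhhhmhh·hhmhhmhhhhmhh.

mhhhhmhhhhmhhmhhhhmhh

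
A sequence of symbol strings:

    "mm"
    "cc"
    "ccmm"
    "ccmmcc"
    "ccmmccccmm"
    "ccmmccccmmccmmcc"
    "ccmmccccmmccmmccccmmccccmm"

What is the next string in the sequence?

From term 3 onward, concatenate the last term with the second-to-last: cc·mm = ccmm, ccmm·cc = ccmmcc, …
So term 8 is ccmmccccmmccmmccccmmccccmm·ccmmccccmmccmmcc.

ccmmccccmmccmmccccmmccccmmccmmccccmmccmmcc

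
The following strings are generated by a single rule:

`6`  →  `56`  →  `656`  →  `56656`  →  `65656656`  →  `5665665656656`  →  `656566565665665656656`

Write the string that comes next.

5665665656656656566565665665656656

This is a Fibonacci-style word recurrence s(k) = s(k−2)·s(k−1): e.g. 6·56 = 656.
The next term joins 5665665656656 and 656566565665665656656.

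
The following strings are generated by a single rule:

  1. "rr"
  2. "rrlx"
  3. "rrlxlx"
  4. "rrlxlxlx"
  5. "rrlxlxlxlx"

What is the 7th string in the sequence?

rrlxlxlxlxlxlx

Every step adds lx to the end: s(k+1) = s(k)·lx.
From rrlxlxlxlx, 2 further steps: rrlxlxlxlx → rrlxlxlxlxlx → (answer).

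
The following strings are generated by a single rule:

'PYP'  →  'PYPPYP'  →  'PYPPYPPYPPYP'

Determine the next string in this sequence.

PYPPYPPYPPYPPYPPYPPYPPYP

Each string is two copies of the previous one concatenated.
One more doubling of PYPPYPPYPPYP gives the answer.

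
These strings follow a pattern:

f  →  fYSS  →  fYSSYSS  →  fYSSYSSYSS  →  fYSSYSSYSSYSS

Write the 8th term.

The strings grow by a fixed suffix YSS each time.
From fYSSYSSYSSYSS, 3 further steps: fYSSYSSYSSYSS → fYSSYSSYSSYSSYSS → fYSSYSSYSSYSSYSSYSS → (answer).

fYSSYSSYSSYSSYSSYSSYSS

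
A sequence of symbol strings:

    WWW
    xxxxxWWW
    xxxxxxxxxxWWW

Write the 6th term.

xxxxxxxxxxxxxxxxxxxxxxxxxWWW

The strings grow by a fixed prefix xxxxx each time.
From xxxxxxxxxxWWW, 3 further steps: xxxxxxxxxxWWW → xxxxxxxxxxxxxxxWWW → xxxxxxxxxxxxxxxxxxxxWWW → (answer).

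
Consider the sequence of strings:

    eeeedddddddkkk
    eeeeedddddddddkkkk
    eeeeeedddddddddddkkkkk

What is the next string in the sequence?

eeeeeeedddddddddddddkkkkkk

The n-th term is n+1 e's then 2n+1 d's then n k's, where the shown terms are n = 3, 4, 5.
For the next term, n = 6, so the run lengths are 7, 13, 6.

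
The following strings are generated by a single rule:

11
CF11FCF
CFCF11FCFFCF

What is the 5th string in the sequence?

Each term wraps the previous one in CF on the left and FCF on the right.
From CFCF11FCFFCF, 2 further steps: CFCF11FCFFCF → CFCFCF11FCFFCFFCF → (answer).

CFCFCFCF11FCFFCFFCFFCF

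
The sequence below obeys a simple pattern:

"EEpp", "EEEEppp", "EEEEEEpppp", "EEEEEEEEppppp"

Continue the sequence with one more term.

EEEEEEEEEEpppppp

The n-th term is 2n E's then n+1 p's (n = 1, 2, …).
Setting n = 5 gives 10, 6 characters in each block.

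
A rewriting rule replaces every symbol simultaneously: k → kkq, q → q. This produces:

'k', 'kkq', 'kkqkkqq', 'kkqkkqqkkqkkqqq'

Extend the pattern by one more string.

kkqkkqqkkqkkqqqkkqkkqqkkqkkqqqq

φ(kkqkkqqkkqkkqqq) expands symbol-by-symbol to kkq kkq q kkq kkq q q kkq kkq q kkq kkq q q q; joining the 15 pieces gives the next term.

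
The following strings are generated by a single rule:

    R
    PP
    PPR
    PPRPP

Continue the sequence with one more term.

PPRPPPPR

From term 3 onward, concatenate the last term with the second-to-last: PP·R = PPR, PPR·PP = PPRPP, …
So term 5 is PPRPP·PPR.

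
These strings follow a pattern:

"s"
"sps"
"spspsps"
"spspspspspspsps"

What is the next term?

s(k+1) = s(k)·p·s(k) — each term doubles the last with 'p' between the halves.
One more doubling of spspspspspspsps gives the answer.

spspspspspspspspspspspspspspsps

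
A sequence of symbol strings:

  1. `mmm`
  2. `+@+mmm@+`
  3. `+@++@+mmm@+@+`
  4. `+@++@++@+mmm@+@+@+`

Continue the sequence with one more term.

+@++@++@++@+mmm@+@+@+@+

s(k+1) = +@+·s(k)·@+, so each term gains +@+ as a prefix and @+ as a suffix.
So the next term is +@+·+@++@++@+mmm@+@+@+·@+.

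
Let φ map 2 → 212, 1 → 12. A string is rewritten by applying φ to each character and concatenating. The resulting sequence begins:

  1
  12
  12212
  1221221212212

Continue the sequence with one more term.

Applying the rule to each of the 13 symbols of 1221221212212 gives the pieces 12 212 212 12 212 212 12 212 12 212 212 12 212, which concatenate to the answer.

1221221212212212122121221221212212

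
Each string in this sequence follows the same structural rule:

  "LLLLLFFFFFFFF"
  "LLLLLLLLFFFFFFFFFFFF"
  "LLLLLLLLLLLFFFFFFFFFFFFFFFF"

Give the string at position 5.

Term n consists of 3n-1 L's, followed by 4n F's, where the shown terms are n = 2, 3, 4.
At n = 6 the blocks have lengths 17, 24.

LLLLLLLLLLLLLLLLLFFFFFFFFFFFFFFFFFFFFFFFF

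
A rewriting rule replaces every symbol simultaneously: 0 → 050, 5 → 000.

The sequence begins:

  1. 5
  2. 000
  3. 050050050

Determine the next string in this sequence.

Rewriting each symbol of 050050050: 0→050, 5→000, 0→050, 0→050, 5→000, 0→050, 0→050, 5→000, 0→050, which concatenates to 050 000 050 050 000 050 050 000 050.

050000050050000050050000050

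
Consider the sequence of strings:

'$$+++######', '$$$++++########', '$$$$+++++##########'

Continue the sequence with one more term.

$$$$$++++++############

The n-th term is n-1 $'s then n +'s then 2n #'s, where the shown terms are n = 3, 4, 5.
At n = 6 the blocks have lengths 5, 6, 12.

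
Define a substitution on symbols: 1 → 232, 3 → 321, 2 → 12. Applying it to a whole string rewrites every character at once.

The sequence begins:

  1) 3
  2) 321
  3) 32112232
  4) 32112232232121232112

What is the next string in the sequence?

32112232232121232112123211223212232123211223223212

Applying the rule to each of the 20 symbols of 32112232232121232112 gives the pieces 321 12 232 232 12 12 321 12 12 321 12 232 12 232 12 321 12 232 232 12, which concatenate to the answer.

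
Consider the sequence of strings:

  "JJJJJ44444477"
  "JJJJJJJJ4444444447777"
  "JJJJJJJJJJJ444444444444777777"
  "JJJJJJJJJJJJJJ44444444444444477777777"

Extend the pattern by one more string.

JJJJJJJJJJJJJJJJJ4444444444444444447777777777

Term n consists of 3n+2 J's, followed by 3n+3 4's, followed by 2n 7's (n = 1, 2, …).
For the next term, n = 5, so the run lengths are 17, 18, 10.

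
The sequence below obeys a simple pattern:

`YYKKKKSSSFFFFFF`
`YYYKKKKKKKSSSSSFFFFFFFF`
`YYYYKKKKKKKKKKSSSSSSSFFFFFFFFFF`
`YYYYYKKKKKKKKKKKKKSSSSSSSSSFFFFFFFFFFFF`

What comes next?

Reading off run lengths: Y runs 2, 3, 4, 5; K runs 4, 7, 10, 13; S runs 3, 5, 7, 9; F runs 6, 8, 10, 12 — each is linear in n, where the shown terms are n = 2, 3, 4, 5.
At n = 6 the blocks have lengths 6, 16, 11, 14.

YYYYYYKKKKKKKKKKKKKKKKSSSSSSSSSSSFFFFFFFFFFFFFF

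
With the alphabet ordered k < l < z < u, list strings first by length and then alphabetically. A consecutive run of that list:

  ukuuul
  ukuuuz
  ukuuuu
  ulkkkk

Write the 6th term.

ulkkkz

Stepping forward 2 times from ulkkkk: ulkkkk → ulkkkl, then the target.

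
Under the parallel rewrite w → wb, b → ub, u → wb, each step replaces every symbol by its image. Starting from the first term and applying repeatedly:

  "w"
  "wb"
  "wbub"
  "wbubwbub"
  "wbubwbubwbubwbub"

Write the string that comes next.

wbubwbubwbubwbubwbubwbubwbubwbub

Replace each of the 16 characters of wbubwbubwbubwbub in place — wb ub wb ub wb ub wb ub wb ub wb ub wb ub wb ub — and concatenate.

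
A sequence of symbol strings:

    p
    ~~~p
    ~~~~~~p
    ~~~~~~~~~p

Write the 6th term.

~~~~~~~~~~~~~~~p

Each term is the previous one with ~~~ prepended.
From ~~~~~~~~~p, 2 further steps: ~~~~~~~~~p → ~~~~~~~~~~~~p → (answer).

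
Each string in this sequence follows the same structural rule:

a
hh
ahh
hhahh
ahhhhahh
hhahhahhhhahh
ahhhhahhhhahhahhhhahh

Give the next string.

Each term (from the third on) is the two preceding terms concatenated in order: term 3 = a·hh = ahh.
The next term joins hhahhahhhhahh and ahhhhahhhhahhahhhhahh.

hhahhahhhhahhahhhhahhhhahhahhhhahh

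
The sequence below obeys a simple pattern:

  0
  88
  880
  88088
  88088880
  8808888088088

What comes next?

This is a Fibonacci-style word recurrence s(k) = s(k−1)·s(k−2): e.g. 88·0 = 880.
So term 7 is 8808888088088·88088880.

880888808808888088880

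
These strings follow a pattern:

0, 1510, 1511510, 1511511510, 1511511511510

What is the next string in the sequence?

The strings grow by a fixed prefix 151 each time.
So the next term is 151·1511511511510.

1511511511511510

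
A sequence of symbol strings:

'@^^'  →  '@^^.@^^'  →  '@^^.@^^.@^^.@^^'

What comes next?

Each string is two copies of the previous one joined by '.'.
Doubling @^^.@^^.@^^.@^^ with '.' between the halves:

@^^.@^^.@^^.@^^.@^^.@^^.@^^.@^^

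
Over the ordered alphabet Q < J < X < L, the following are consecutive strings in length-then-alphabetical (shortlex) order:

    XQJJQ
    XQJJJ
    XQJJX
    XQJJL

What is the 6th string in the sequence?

XQJXJ

Stepping forward 2 times from XQJJL: XQJJL → XQJXQ, then the target.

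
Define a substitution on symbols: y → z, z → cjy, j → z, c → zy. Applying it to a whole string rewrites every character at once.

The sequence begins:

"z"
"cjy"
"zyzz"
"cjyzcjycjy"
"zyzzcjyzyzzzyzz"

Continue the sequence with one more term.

cjyzcjycjyzyzzcjyzcjycjycjyzcjycjy

Applying the rule to each of the 15 symbols of zyzzcjyzyzzzyzz gives the pieces cjy z cjy cjy zy z z cjy z cjy cjy cjy z cjy cjy, which concatenate to the answer.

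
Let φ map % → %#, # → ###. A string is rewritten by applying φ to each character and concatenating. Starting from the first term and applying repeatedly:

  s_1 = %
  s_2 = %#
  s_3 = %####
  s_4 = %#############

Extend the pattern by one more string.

φ(%#############) expands symbol-by-symbol to %# ### ### ### ### ### ### ### ### ### ### ### ### ###; joining the 14 pieces gives the next term.

%########################################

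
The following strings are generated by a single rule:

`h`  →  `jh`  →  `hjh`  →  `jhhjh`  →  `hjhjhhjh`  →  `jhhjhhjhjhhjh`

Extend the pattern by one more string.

Each term (from the third on) is the two preceding terms concatenated in order: term 3 = h·jh = hjh.
The next term joins hjhjhhjh and jhhjhhjhjhhjh.

hjhjhhjhjhhjhhjhjhhjh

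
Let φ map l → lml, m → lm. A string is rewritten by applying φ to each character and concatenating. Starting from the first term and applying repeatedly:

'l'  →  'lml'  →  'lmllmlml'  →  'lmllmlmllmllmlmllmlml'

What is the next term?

φ(lmllmlmllmllmlmllmlml) expands symbol-by-symbol to lml lm lml lml lm lml lm lml lml lm lml lml lm lml lm lml lml lm lml lm lml; joining the 21 pieces gives the next term.

lmllmlmllmllmlmllmlmllmllmlmllmllmlmllmlmllmllmlmllmlml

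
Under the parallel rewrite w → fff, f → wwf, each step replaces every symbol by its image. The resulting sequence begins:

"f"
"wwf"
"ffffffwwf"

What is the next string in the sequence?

Rewriting each symbol of ffffffwwf: f→wwf, f→wwf, f→wwf, f→wwf, f→wwf, f→wwf, w→fff, w→fff, f→wwf, which concatenates to wwf wwf wwf wwf wwf wwf fff fff wwf.

wwfwwfwwfwwfwwfwwfffffffwwf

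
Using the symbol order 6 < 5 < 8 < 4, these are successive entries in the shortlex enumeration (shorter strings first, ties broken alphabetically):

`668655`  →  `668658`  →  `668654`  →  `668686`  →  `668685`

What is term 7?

Advancing 2 positions from 668685 through 668685 → 668688 reaches term 7.

668684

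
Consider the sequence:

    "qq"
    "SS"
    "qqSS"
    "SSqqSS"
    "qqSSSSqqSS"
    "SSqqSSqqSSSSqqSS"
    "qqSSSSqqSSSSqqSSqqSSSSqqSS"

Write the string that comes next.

SSqqSSqqSSSSqqSSqqSSSSqqSSSSqqSSqqSSSSqqSS

This is a Fibonacci-style word recurrence s(k) = s(k−2)·s(k−1): e.g. qq·SS = qqSS.
Continuing: SSqqSSqqSSSSqqSS · qqSSSSqqSSSSqqSSqqSSSSqqSS gives term 8.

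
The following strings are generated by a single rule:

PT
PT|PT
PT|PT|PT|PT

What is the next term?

Each string is two copies of the previous one joined by '|'.
So the next term is two copies of PT|PT|PT|PT with '|' between the halves.

PT|PT|PT|PT|PT|PT|PT|PT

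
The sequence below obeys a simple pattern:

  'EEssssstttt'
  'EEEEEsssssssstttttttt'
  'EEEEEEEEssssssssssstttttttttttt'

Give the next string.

EEEEEEEEEEEsssssssssssssstttttttttttttttt

Each string has the form E^{3n-1} s^{3n+2} t^{4n} (n = 1, 2, …).
Setting n = 4 gives 11, 14, 16 characters in each block.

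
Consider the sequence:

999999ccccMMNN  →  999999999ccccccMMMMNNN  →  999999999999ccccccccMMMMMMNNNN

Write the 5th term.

999999999999999999ccccccccccccMMMMMMMMMMNNNNNN

Term n consists of 3n+3 9's, followed by 2n+2 c's, followed by 2n M's, followed by n+1 N's (n = 1, 2, …).
Setting n = 5 gives 18, 12, 10, 6 characters in each block.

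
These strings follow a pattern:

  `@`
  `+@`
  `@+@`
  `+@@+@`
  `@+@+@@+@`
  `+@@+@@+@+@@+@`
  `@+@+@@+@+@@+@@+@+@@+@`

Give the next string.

+@@+@@+@+@@+@@+@+@@+@+@@+@@+@+@@+@

From term 3 onward, concatenate the second-to-last term with the last: @·+@ = @+@, +@·@+@ = +@@+@, …
So term 8 is +@@+@@+@+@@+@·@+@+@@+@+@@+@@+@+@@+@.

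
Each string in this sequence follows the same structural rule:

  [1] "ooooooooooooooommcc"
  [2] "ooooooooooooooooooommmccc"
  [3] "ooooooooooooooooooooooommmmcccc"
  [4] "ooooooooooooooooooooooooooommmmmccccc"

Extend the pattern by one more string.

Each string has the form o^{4n+3} m^{n-1} c^{n-1}, where the shown terms are n = 3, 4, 5, 6.
At n = 7 the blocks have lengths 31, 6, 6.

ooooooooooooooooooooooooooooooommmmmmcccccc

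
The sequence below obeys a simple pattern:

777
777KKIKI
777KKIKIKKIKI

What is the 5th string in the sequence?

Each term is the previous one with KKIKI appended.
From 777KKIKIKKIKI, 2 further steps: 777KKIKIKKIKI → 777KKIKIKKIKIKKIKI → (answer).

777KKIKIKKIKIKKIKIKKIKI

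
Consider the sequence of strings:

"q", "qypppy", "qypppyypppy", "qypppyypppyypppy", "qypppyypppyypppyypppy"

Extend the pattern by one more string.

qypppyypppyypppyypppyypppy

Every step adds ypppy to the end: s(k+1) = s(k)·ypppy.
One more step from qypppyypppyypppyypppy gives the answer.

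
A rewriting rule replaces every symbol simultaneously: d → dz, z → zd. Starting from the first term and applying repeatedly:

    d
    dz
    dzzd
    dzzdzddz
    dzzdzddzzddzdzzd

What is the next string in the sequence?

dzzdzddzzddzdzzdzddzdzzddzzdzddz

φ(dzzdzddzzddzdzzd) expands symbol-by-symbol to dz zd zd dz zd dz dz zd zd dz dz zd dz zd zd dz; joining the 16 pieces gives the next term.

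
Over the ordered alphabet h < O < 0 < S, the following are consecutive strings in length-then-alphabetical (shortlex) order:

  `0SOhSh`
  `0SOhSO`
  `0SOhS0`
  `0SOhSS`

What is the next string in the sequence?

0SOOhh

The successor of 0SOhSS increments the rightmost position that isn't already S and resets every position after it to h.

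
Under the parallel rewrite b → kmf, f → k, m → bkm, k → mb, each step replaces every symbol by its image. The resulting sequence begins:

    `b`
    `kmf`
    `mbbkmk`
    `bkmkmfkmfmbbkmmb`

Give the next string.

Applying the rule to each of the 16 symbols of bkmkmfkmfmbbkmmb gives the pieces kmf mb bkm mb bkm k mb bkm k bkm kmf kmf mb bkm bkm kmf, which concatenate to the answer.

kmfmbbkmmbbkmkmbbkmkbkmkmfkmfmbbkmbkmkmf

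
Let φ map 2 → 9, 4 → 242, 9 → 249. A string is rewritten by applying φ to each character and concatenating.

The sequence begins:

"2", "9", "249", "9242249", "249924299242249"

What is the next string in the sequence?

φ(249924299242249) expands symbol-by-symbol to 9 242 249 249 9 242 9 249 249 9 242 9 9 242 249; joining the 15 pieces gives the next term.

924224924992429249249924299242249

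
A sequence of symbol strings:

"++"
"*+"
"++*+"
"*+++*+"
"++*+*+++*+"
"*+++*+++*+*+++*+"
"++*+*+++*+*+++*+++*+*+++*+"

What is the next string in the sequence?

Each term (from the third on) is the two preceding terms concatenated in order: term 3 = ++·*+ = ++*+.
So term 8 is *+++*+++*+*+++*+·++*+*+++*+*+++*+++*+*+++*+.

*+++*+++*+*+++*+++*+*+++*+*+++*+++*+*+++*+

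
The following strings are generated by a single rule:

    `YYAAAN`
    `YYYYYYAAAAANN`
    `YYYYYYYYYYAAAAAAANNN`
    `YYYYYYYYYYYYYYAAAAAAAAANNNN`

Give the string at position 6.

YYYYYYYYYYYYYYYYYYYYYYAAAAAAAAAAAAANNNNNN

Reading off run lengths: Y runs 2, 6, 10, 14; A runs 3, 5, 7, 9; N runs 1, 2, 3, 4 — each is linear in n (n = 1, 2, …).
For term 6, n = 6, so the run lengths are 22, 13, 6.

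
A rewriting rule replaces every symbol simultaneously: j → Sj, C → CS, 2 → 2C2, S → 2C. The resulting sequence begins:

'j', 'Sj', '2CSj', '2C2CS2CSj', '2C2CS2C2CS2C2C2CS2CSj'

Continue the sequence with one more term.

2C2CS2C2CS2C2C2CS2C2CS2C2C2CS2C2CS2C2CS2C2C2CS2CSj

Applying the rule to each of the 21 symbols of 2C2CS2C2CS2C2C2CS2CSj gives the pieces 2C2 CS 2C2 CS 2C 2C2 CS 2C2 CS 2C 2C2 CS 2C2 CS 2C2 CS 2C 2C2 CS 2C Sj, which concatenate to the answer.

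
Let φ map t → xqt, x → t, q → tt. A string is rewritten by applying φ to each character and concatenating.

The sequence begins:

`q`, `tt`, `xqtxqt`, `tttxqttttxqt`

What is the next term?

xqtxqtxqttttxqtxqtxqtxqttttxqt

Apply φ to tttxqttttxqt symbol by symbol: t→xqt, t→xqt, t→xqt, x→t, q→tt, t→xqt, t→xqt, t→xqt, t→xqt, x→t, q→tt, t→xqt; joined: xqt xqt xqt t tt xqt xqt xqt xqt t tt xqt.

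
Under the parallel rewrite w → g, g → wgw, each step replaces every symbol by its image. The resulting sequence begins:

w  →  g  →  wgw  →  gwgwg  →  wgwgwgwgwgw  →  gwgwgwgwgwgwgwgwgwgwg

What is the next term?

wgwgwgwgwgwgwgwgwgwgwgwgwgwgwgwgwgwgwgwgwgw

Applying the rule to each of the 21 symbols of gwgwgwgwgwgwgwgwgwgwg gives the pieces wgw g wgw g wgw g wgw g wgw g wgw g wgw g wgw g wgw g wgw g wgw, which concatenate to the answer.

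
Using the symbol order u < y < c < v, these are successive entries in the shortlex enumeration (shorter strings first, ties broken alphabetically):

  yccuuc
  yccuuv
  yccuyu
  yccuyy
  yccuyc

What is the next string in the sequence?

Treat yccuyc as a base-4 numeral over the given alphabet and add one, carrying through any trailing v's.

yccuyv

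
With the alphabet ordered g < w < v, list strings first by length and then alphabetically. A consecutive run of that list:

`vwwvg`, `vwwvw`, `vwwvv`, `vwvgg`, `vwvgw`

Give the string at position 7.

Advancing 2 positions from vwvgw through vwvgw → vwvgv reaches term 7.

vwvwg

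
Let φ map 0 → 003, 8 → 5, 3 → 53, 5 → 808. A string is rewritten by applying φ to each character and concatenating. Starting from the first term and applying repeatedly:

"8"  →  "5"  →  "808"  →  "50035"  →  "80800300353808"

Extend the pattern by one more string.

Rewriting the 14 symbols of 80800300353808 one by one yields 5 003 5 003 003 53 003 003 53 808 53 5 003 5; concatenated:

5003500300353003003538085350035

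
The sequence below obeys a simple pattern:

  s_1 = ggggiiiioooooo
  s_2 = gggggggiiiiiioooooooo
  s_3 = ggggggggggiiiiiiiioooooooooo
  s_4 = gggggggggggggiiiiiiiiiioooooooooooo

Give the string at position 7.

The n-th term is 3n-2 g's then 2n i's then 2n+2 o's, where the shown terms are n = 2, 3, 4, 5.
For term 7, n = 8, so the run lengths are 22, 16, 18.

ggggggggggggggggggggggiiiiiiiiiiiiiiiioooooooooooooooooo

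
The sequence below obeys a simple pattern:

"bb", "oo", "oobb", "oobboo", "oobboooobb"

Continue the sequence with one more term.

From term 3 onward, concatenate the last term with the second-to-last: oo·bb = oobb, oobb·oo = oobboo, …
The next term joins oobboooobb and oobboo.

oobboooobboobboo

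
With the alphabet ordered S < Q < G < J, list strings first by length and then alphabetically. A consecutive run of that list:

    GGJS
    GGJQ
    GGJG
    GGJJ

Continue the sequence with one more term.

GJSS

Find the rightmost character of GGJJ below J, bump it to the next letter, and reset everything to its right to S.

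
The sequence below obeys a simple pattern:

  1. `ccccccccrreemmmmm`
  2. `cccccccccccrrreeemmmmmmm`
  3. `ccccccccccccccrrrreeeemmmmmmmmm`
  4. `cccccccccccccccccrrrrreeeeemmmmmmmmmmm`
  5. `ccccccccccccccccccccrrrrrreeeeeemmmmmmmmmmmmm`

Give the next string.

Term n consists of 3n+2 c's, followed by n r's, followed by n e's, followed by 2n+1 m's, where the shown terms are n = 2, 3, 4, 5, 6.
At n = 7 the blocks have lengths 23, 7, 7, 15.

cccccccccccccccccccccccrrrrrrreeeeeeemmmmmmmmmmmmmmm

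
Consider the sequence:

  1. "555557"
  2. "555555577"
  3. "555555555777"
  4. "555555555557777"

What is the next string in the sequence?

555555555555577777

Each string has the form 5^{2n+1} 7^{n-1}, where the shown terms are n = 2, 3, 4, 5.
Setting n = 6 gives 13, 5 characters in each block.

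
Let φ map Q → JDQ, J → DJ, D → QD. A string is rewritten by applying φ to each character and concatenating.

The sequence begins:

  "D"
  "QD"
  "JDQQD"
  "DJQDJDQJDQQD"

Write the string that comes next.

QDDJJDQQDDJQDJDQDJQDJDQJDQQD

Rewriting each symbol of DJQDJDQJDQQD: D→QD, J→DJ, Q→JDQ, D→QD, J→DJ, D→QD, Q→JDQ, J→DJ, D→QD, Q→JDQ, Q→JDQ, D→QD, which concatenates to QD DJ JDQ QD DJ QD JDQ DJ QD JDQ JDQ QD.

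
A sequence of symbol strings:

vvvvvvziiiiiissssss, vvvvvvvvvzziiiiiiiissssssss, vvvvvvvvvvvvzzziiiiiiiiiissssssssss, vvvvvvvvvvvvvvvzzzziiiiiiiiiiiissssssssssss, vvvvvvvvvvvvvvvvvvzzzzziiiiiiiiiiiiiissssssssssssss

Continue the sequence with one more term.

vvvvvvvvvvvvvvvvvvvvvzzzzzziiiiiiiiiiiiiiiissssssssssssssss

The n-th term is 3n v's then n-1 z's then 2n+2 i's then 2n+2 s's, where the shown terms are n = 2, 3, 4, 5, 6.
At n = 7 the blocks have lengths 21, 6, 16, 16.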